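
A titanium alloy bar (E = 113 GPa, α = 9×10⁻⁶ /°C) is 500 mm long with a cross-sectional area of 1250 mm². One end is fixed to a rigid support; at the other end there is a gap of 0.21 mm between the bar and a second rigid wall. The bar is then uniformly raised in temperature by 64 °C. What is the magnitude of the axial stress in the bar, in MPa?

Free thermal elongation = αΔT L = 9×10⁻⁶ × 64 × 500 = 0.288 mm.
This exceeds the 0.21 mm gap, so the wall pushes back. The portion of expansion that must be recovered elastically is δ_free − gap = 0.288 − 0.21 = 0.078 mm.
That suppressed elongation corresponds to σ = E·Δ/L = 113×10³ × 0.078/500 = 17.63 MPa.

σ ≈ 17.6 MPa (compressive)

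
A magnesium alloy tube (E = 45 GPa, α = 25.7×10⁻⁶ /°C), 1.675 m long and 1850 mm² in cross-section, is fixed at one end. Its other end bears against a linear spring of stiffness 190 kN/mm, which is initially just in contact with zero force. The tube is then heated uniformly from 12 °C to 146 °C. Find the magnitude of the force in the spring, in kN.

P ≈ 227 kN

Free thermal expansion: δ_free = αΔT L = 25.7×10⁻⁶ × 134 × 1675 = 5.768 mm.
With a force P in the spring, the elastic change of the tube is PL/(AE) and that of the spring is P/k; compatibility requires their sum to equal δ_free.
P [ L/(AE) + 1/k ] = δ_free → P [ 1675/(1850×45×10³) + 1/(190×10³) ] = 5.768.
P = 5.768 / 2.538×10⁻⁵ = 227300 N.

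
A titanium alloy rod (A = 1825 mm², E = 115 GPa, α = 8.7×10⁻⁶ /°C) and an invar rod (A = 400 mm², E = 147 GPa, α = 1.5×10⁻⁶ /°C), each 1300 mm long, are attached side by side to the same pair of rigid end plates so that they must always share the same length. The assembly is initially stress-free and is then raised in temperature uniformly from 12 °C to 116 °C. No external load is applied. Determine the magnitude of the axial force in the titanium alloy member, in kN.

Equilibrium of a rigid end plate with no external load gives equal and opposite internal forces ±P in the two members. Since α_{titanium alloy} > α_{invar}, heating drives the titanium alloy into compression and the invar into tension.
Equating the net (thermal + elastic) strains gives |α₁ − α₂|·ΔT = P·[1/(A₁E₁) + 1/(A₂E₂)].
|α₁ − α₂|·ΔT = 7.2×10⁻⁶ × 104 = 0.0007488.
1/(A₁E₁) + 1/(A₂E₂) = 1/(1825×115×10³) + 1/(400×147×10³) = 2.177×10⁻⁸ N⁻¹.
P = 0.0007488 / 2.177×10⁻⁸ = 34390 N = 34.39 kN.

P ≈ 34.4 kN (compressive in the titanium alloy)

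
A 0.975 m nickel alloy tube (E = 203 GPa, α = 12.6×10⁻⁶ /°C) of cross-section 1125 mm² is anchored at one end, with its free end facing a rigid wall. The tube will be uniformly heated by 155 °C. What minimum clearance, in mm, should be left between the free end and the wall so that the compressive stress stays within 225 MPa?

With no wall the tube would lengthen by αΔT L = 12.6×10⁻⁶ × 155 × 975 = 1.904 mm.
A stress of 225 MPa corresponds to the wall pushing the tube back by σL/E = 225×975/(203×10³) = 1.081 mm.
The gap must absorb the remainder: g_min = 1.904 − 1.081 = 0.8235 mm.

g ≈ 0.824 mm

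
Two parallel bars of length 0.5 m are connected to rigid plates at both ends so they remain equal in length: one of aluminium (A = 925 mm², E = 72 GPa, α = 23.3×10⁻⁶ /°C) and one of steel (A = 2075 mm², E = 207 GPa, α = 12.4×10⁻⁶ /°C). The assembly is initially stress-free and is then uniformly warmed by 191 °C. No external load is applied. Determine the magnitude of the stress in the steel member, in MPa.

σ ≈ 57.9 MPa (tensile)

Equilibrium of a rigid end plate with no external load gives equal and opposite internal forces ±P in the two members. Since α_{aluminium} > α_{steel}, heating drives the aluminium into compression and the steel into tension.
Compatibility of the two members (thermal + elastic change equal): (α₁ − α₂)ΔT = P·[1/(A₁E₁) + 1/(A₂E₂)].
|α₁ − α₂|·ΔT = 10.9×10⁻⁶ × 191 = 0.002082.
1/(A₁E₁) + 1/(A₂E₂) = 1/(925×72×10³) + 1/(2075×207×10³) = 1.734×10⁻⁸ N⁻¹.
P = 0.002082 / 1.734×10⁻⁸ = 120000 N = 120 kN.
σ_{steel} = P/A₂ = 120000/2075 = 57.85 MPa, tensile.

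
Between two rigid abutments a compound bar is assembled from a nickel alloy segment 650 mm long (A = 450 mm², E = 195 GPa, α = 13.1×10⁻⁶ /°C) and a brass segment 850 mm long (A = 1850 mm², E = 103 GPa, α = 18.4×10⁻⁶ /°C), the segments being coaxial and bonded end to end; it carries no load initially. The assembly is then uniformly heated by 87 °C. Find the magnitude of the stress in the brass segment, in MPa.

σ ≈ 95.7 MPa (compressive)

Free thermal expansion of the whole bar: Σ αᵢΔT Lᵢ = 13.1×10⁻⁶×87×650 + 18.4×10⁻⁶×87×850 = 2.101 mm.
The rigid supports impose zero overall length change; the single axial force P common to all segments must satisfy P Σ Lᵢ/(AᵢEᵢ) = δ_free.
The series flexibility is Σ Lᵢ/(AᵢEᵢ) = 650/(450×195×10³) + 850/(1850×103×10³) = 1.187×10⁻⁵ mm/N.
So P = 2.101 / 1.187×10⁻⁵ = 177.1 kN, compressive.
σ_{brass} = P / A = 177100 / 1850 = 95.71 MPa.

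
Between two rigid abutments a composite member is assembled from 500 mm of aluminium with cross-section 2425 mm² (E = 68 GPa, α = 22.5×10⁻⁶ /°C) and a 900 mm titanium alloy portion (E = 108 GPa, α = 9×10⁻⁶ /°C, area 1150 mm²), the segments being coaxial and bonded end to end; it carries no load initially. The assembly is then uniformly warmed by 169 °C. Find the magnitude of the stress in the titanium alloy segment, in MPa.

With the walls removed the bar would change length by δ_free = Σ αᵢΔT Lᵢ = 22.5×10⁻⁶×169×500 + 9×10⁻⁶×169×900 = 3.27 mm.
The walls prevent any net length change, so an axial force P (same in every segment) develops. Compatibility: P · Σ Lᵢ/(AᵢEᵢ) = δ_free.
Σ Lᵢ/(AᵢEᵢ) = 500/(2425×68×10³) + 900/(1150×108×10³) = 1.028×10⁻⁵ mm/N.
So P = 3.27 / 1.028×10⁻⁵ = 318.2 kN, compressive.
σ_{titanium alloy} = P / A = 318200 / 1150 = 276.7 MPa.

σ ≈ 277 MPa (compressive)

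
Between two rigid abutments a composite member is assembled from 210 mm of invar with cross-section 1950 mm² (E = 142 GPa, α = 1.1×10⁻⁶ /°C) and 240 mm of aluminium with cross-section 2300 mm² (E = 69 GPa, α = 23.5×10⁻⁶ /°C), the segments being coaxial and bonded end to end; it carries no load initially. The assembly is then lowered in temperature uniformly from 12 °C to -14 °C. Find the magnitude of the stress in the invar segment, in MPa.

σ ≈ 34.5 MPa (tensile)

If the supports were absent, the total length change would be Σ αᵢΔT Lᵢ = 1.1×10⁻⁶×26×210 + 23.5×10⁻⁶×26×240 = 0.1526 mm.
Since the ends are fixed, an axial force P builds up, equal in every segment, with P · Σ Lᵢ/(AᵢEᵢ) = δ_free.
Σ Lᵢ/(AᵢEᵢ) = 210/(1950×142×10³) + 240/(2300×69×10³) = 2.271×10⁻⁶ mm/N.
So P = 0.1526 / 2.271×10⁻⁶ = 67.22 kN, tensile.
σ_{invar} = P / A = 67220 / 1950 = 34.47 MPa.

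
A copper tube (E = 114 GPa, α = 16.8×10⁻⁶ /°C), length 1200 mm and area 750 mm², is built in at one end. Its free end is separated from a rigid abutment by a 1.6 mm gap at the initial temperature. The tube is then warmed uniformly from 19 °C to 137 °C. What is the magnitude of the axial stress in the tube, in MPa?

σ ≈ 74 MPa (compressive)

Unrestrained expansion: δ_free = αΔT L = 16.8×10⁻⁶ × 118 × 1200 = 2.379 mm.
The gap closes (δ_free > 1.6 mm) and the wall then resists a further 2.379 − 1.6 = 0.7789 mm of expansion.
Compatibility: PL/(AE) = 0.7789 mm, so σ = P/A = E × (0.7789/1200) = 73.99 MPa.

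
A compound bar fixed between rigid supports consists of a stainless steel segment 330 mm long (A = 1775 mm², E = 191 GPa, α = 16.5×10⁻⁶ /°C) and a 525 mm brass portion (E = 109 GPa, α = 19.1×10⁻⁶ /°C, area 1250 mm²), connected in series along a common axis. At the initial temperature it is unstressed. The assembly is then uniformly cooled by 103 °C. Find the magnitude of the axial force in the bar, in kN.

P ≈ 330 kN (tensile)

With the walls removed the bar would change length by δ_free = Σ αᵢΔT Lᵢ = 16.5×10⁻⁶×103×330 + 19.1×10⁻⁶×103×525 = 1.594 mm.
The walls prevent any net length change, so an axial force P (same in every segment) develops. Compatibility: P · Σ Lᵢ/(AᵢEᵢ) = δ_free.
The series flexibility is Σ Lᵢ/(AᵢEᵢ) = 330/(1775×191×10³) + 525/(1250×109×10³) = 4.827×10⁻⁶ mm/N.
Hence P = δ_free / Σ(L/AE) = 1.594/4.827×10⁻⁶ = 330.2 kN (tensile).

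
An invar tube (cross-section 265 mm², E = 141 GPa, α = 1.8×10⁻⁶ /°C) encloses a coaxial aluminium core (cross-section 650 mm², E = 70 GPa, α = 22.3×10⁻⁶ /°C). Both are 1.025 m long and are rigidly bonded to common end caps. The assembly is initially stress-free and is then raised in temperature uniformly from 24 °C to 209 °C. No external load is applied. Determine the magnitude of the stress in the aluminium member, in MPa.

σ ≈ 120 MPa (compressive)

Equilibrium of a rigid end plate with no external load gives equal and opposite internal forces ±P in the two members. Since α_{aluminium} > α_{invar}, heating drives the aluminium into compression and the invar into tension.
Equating the net (thermal + elastic) strains gives |α₁ − α₂|·ΔT = P·[1/(A₁E₁) + 1/(A₂E₂)].
|α₁ − α₂|·ΔT = 20.5×10⁻⁶ × 185 = 0.003792.
1/(A₁E₁) + 1/(A₂E₂) = 1/(265×141×10³) + 1/(650×70×10³) = 4.874×10⁻⁸ N⁻¹.
P = 0.003792 / 4.874×10⁻⁸ = 77810 N = 77.81 kN.
σ_{aluminium} = P/A₂ = 77810/650 = 119.7 MPa, compressive.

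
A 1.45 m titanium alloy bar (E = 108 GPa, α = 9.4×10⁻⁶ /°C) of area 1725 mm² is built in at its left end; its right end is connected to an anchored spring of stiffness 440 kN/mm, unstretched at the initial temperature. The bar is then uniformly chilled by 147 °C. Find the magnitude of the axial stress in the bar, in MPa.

The unrestrained thermal change is αΔT L = 9.4×10⁻⁶ × 147 × 1450 = 2.004 mm.
With a force P in the spring, the elastic change of the bar is PL/(AE) and that of the spring is P/k; compatibility requires their sum to equal δ_free.
P [ L/(AE) + 1/k ] = δ_free → P [ 1450/(1725×108×10³) + 1/(440×10³) ] = 2.004.
P = 2.004 / 1.006×10⁻⁵ = 199200 N.
σ = P/A = 199200/1725 = 115.5 MPa.

σ ≈ 116 MPa (tensile)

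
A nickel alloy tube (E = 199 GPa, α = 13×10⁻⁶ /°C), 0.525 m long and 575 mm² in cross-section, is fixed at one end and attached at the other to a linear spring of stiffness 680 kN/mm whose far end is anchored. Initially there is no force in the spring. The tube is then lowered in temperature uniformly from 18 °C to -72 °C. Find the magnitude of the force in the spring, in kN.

If the spring were absent the tube would shorten by αΔT L = 13×10⁻⁶ × 90 × 525 = 0.6142 mm.
Let P be the tensile force in the spring. The tube extends elastically by PL/(AE) and the spring stretches by P/k; together these equal δ_free.
So P = δ_free / [L/(AE) + 1/k] = 0.6142 / [ 525/(575×199×10³) + 1/(680×10³) ].
P = 0.6142 / 6.059×10⁻⁶ = 101400 N.

P ≈ 101 kN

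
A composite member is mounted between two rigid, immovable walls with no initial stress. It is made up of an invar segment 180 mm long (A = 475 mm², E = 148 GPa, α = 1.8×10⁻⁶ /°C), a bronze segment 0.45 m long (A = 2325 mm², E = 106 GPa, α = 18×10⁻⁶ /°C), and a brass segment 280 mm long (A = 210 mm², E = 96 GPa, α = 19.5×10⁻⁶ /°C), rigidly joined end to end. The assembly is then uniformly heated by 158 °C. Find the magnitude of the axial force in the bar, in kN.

P ≈ 120 kN (compressive)

If the supports were absent, the total length change would be Σ αᵢΔT Lᵢ = 1.8×10⁻⁶×158×180 + 18×10⁻⁶×158×450 + 19.5×10⁻⁶×158×280 = 2.194 mm.
The rigid supports impose zero overall length change; the single axial force P common to all segments must satisfy P Σ Lᵢ/(AᵢEᵢ) = δ_free.
The series flexibility is Σ Lᵢ/(AᵢEᵢ) = 180/(475×148×10³) + 450/(2325×106×10³) + 280/(210×96×10³) = 1.828×10⁻⁵ mm/N.
P = 2.194 / 1.828×10⁻⁵ = 120000 N = 120 kN, compressive.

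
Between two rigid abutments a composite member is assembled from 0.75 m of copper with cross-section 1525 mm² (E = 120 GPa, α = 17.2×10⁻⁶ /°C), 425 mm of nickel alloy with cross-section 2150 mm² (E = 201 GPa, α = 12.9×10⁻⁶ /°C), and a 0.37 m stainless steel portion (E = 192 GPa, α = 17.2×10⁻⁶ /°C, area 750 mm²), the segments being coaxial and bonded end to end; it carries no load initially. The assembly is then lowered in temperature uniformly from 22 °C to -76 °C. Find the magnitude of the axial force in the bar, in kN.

P ≈ 317 kN (tensile)

Free thermal contraction of the whole bar: Σ αᵢΔT Lᵢ = 17.2×10⁻⁶×98×750 + 12.9×10⁻⁶×98×425 + 17.2×10⁻⁶×98×370 = 2.425 mm.
Since the ends are fixed, an axial force P builds up, equal in every segment, with P · Σ Lᵢ/(AᵢEᵢ) = δ_free.
The series flexibility is Σ Lᵢ/(AᵢEᵢ) = 750/(1525×120×10³) + 425/(2150×201×10³) + 370/(750×192×10³) = 7.651×10⁻⁶ mm/N.
Hence P = δ_free / Σ(L/AE) = 2.425/7.651×10⁻⁶ = 317 kN (tensile).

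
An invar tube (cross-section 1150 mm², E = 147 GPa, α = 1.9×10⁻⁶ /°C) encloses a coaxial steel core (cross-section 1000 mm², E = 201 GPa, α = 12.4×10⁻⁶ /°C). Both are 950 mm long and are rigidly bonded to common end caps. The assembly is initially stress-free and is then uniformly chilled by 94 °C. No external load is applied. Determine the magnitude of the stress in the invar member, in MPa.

σ ≈ 78.8 MPa (compressive)

The steel has the larger α, so on cooling it would change length more than the invar if both were free. The rigid plates force a common final length, so the steel is put into tension and the invar into compression, with equal and opposite forces P (no external load).
Compatibility of the two members (thermal + elastic change equal): (α₁ − α₂)ΔT = P·[1/(A₁E₁) + 1/(A₂E₂)].
|α₁ − α₂|·ΔT = 10.5×10⁻⁶ × 94 = 0.000987.
1/(A₁E₁) + 1/(A₂E₂) = 1/(1150×147×10³) + 1/(1000×201×10³) = 1.089×10⁻⁸ N⁻¹.
P = 0.000987 / 1.089×10⁻⁸ = 90630 N = 90.63 kN.
σ_{invar} = P/A₁ = 90630/1150 = 78.81 MPa, compressive.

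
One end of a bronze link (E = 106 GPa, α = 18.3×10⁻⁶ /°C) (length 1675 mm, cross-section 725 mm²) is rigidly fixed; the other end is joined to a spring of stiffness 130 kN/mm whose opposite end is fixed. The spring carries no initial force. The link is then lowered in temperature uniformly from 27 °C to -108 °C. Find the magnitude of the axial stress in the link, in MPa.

If the spring were absent the link would shorten by αΔT L = 18.3×10⁻⁶ × 135 × 1675 = 4.138 mm.
Let P be the tensile force in the spring. The link extends elastically by PL/(AE) and the spring stretches by P/k; together these equal δ_free.
P [ L/(AE) + 1/k ] = δ_free → P [ 1675/(725×106×10³) + 1/(130×10³) ] = 4.138.
P = 4.138 / 2.949×10⁻⁵ = 140300 N.
σ = P/A = 140300/725 = 193.6 MPa.

σ ≈ 194 MPa (tensile)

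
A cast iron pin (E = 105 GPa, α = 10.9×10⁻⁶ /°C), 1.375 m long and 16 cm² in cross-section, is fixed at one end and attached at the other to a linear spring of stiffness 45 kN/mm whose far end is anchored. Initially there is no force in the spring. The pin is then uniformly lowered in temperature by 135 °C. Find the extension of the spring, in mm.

δ ≈ 1.48 mm

If the spring were absent the pin would shorten by αΔT L = 10.9×10⁻⁶ × 135 × 1375 = 2.023 mm.
With a force P in the spring, the elastic change of the pin is PL/(AE) and that of the spring is P/k; compatibility requires their sum to equal δ_free.
So P = δ_free / [L/(AE) + 1/k] = 2.023 / [ 1375/(1600×105×10³) + 1/(45×10³) ].
P = 2.023 / 3.041×10⁻⁵ = 66540 N.
Spring extension = P/k = 66540/(45×10³) = 1.479 mm.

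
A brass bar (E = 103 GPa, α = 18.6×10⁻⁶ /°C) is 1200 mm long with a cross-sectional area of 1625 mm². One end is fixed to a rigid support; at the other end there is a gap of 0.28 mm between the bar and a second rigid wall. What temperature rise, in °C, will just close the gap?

The gap closes when αΔT L = 0.28 mm, since the bar is still unstressed at that instant.
ΔT = 0.28 / (18.6×10⁻⁶ × 1200) = 12.54 °C.

ΔT ≈ 12.5 °C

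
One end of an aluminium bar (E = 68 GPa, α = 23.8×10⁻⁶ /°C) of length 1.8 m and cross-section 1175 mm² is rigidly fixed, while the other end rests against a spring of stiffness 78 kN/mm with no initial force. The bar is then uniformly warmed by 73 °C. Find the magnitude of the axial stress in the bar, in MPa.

σ ≈ 75.3 MPa (compressive)

The unrestrained thermal change is αΔT L = 23.8×10⁻⁶ × 73 × 1800 = 3.127 mm.
With a force P in the spring, the elastic change of the bar is PL/(AE) and that of the spring is P/k; compatibility requires their sum to equal δ_free.
So P = δ_free / [L/(AE) + 1/k] = 3.127 / [ 1800/(1175×68×10³) + 1/(78×10³) ].
P = 3.127 / 3.535×10⁻⁵ = 88470 N.
σ = P/A = 88470/1175 = 75.29 MPa.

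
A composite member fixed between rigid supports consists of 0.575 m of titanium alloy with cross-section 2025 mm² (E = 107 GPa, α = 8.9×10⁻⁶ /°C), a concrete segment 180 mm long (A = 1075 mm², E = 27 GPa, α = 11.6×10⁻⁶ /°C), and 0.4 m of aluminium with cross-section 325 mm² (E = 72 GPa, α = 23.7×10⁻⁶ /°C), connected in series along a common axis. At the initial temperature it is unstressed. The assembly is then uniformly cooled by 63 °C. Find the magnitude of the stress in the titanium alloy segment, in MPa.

Free thermal contraction of the whole bar: Σ αᵢΔT Lᵢ = 8.9×10⁻⁶×63×575 + 11.6×10⁻⁶×63×180 + 23.7×10⁻⁶×63×400 = 1.051 mm.
Since the ends are fixed, an axial force P builds up, equal in every segment, with P · Σ Lᵢ/(AᵢEᵢ) = δ_free.
Σ Lᵢ/(AᵢEᵢ) = 575/(2025×107×10³) + 180/(1075×27×10³) + 400/(325×72×10³) = 2.595×10⁻⁵ mm/N.
So P = 1.051 / 2.595×10⁻⁵ = 40.51 kN, tensile.
σ_{titanium alloy} = P / A = 40510 / 2025 = 20 MPa.

σ ≈ 20 MPa (tensile)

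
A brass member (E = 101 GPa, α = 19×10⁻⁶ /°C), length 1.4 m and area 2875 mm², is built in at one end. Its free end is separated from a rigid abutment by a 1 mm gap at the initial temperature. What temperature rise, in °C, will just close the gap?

ΔT ≈ 37.6 °C

Contact occurs when the free expansion equals the gap: αΔT L = 1 mm.
ΔT = 1 / (19×10⁻⁶ × 1400) = 37.59 °C.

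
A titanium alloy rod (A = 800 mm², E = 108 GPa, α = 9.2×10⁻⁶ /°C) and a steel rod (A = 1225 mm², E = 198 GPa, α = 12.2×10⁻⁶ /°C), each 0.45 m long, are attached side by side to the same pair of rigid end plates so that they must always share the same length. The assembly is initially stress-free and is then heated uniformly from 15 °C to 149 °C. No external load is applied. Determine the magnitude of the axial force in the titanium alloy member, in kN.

P ≈ 25.6 kN (tensile in the titanium alloy)

Both members must finish at the same length. With the larger α, the steel tends to over-expand; the plates restrain it, putting the steel in compression and the titanium alloy in tension. With no external load the two internal forces are equal and opposite, magnitude P.
Compatibility of the two members (thermal + elastic change equal): (α₁ − α₂)ΔT = P·[1/(A₁E₁) + 1/(A₂E₂)].
|α₁ − α₂|·ΔT = 3×10⁻⁶ × 134 = 0.000402.
1/(A₁E₁) + 1/(A₂E₂) = 1/(800×108×10³) + 1/(1225×198×10³) = 1.57×10⁻⁸ N⁻¹.
So P = 0.000402 / 1.57×10⁻⁸ = 25.61 kN.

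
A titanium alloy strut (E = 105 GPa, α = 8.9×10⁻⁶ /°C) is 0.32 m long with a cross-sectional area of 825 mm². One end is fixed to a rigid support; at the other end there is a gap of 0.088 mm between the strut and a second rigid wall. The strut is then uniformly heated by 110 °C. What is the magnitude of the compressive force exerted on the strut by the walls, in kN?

Unrestrained expansion: δ_free = αΔT L = 8.9×10⁻⁶ × 110 × 320 = 0.3133 mm.
After closing the 0.088 mm clearance, 0.3133 − 0.088 = 0.2253 mm of expansion remains to be suppressed by the wall.
Compatibility: PL/(AE) = 0.2253 mm, so σ = P/A = E × (0.2253/320) = 73.92 MPa.
Force on the wall = σA = 73.92 × 825 mm² = 60.98 kN.

P ≈ 61 kN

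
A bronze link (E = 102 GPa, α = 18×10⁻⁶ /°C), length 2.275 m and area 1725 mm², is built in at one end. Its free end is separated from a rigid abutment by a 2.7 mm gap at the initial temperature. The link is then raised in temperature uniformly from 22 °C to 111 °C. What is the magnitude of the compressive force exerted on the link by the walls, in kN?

P ≈ 73.1 kN

If the wall were absent the link would grow by αΔT L = 18×10⁻⁶ × 89 × 2275 = 3.645 mm.
The gap closes (δ_free > 2.7 mm) and the wall then resists a further 3.645 − 2.7 = 0.9446 mm of expansion.
Compatibility: PL/(AE) = 0.9446 mm, so σ = P/A = E × (0.9446/2275) = 42.35 MPa.
P = σA = 42.35 × 1725 = 73.05 kN.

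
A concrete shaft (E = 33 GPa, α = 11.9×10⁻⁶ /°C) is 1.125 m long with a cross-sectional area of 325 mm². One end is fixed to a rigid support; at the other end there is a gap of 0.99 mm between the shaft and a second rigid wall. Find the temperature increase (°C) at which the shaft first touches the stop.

ΔT ≈ 73.9 °C

The gap closes when αΔT L = 0.99 mm, since the shaft is still unstressed at that instant.
So ΔT = g/(αL) = 0.99/(11.9×10⁻⁶ × 1125) = 73.95 °C.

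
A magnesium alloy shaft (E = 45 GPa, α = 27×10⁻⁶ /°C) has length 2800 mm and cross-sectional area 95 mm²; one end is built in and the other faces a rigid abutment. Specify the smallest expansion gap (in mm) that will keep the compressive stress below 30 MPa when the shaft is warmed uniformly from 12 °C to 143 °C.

g ≈ 8.04 mm

With no wall the shaft would lengthen by αΔT L = 27×10⁻⁶ × 131 × 2800 = 9.904 mm.
A stress of 30 MPa corresponds to the wall pushing the shaft back by σL/E = 30×2800/(45×10³) = 1.867 mm.
So the gap has to take up the difference, g_min = δ_free − σL/E = 9.904 − 1.867 = 8.037 mm.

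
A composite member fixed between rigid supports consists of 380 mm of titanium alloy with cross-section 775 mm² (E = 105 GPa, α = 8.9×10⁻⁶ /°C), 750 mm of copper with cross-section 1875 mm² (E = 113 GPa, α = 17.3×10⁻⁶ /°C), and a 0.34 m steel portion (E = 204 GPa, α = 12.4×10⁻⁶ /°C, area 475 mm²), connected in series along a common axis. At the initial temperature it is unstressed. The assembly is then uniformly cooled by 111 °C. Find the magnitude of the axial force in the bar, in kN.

Free thermal contraction of the whole bar: Σ αᵢΔT Lᵢ = 8.9×10⁻⁶×111×380 + 17.3×10⁻⁶×111×750 + 12.4×10⁻⁶×111×340 = 2.284 mm.
The walls prevent any net length change, so an axial force P (same in every segment) develops. Compatibility: P · Σ Lᵢ/(AᵢEᵢ) = δ_free.
Σ Lᵢ/(AᵢEᵢ) = 380/(775×105×10³) + 750/(1875×113×10³) + 340/(475×204×10³) = 1.172×10⁻⁵ mm/N.
So P = 2.284 / 1.172×10⁻⁵ = 194.9 kN, tensile.

P ≈ 195 kN (tensile)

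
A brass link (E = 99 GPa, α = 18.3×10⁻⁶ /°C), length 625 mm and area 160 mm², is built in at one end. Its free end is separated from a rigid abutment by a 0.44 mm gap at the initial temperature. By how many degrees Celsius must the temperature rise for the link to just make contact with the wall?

ΔT ≈ 38.5 °C

Contact occurs when the free expansion equals the gap: αΔT L = 0.44 mm.
ΔT = 0.44 / (18.3×10⁻⁶ × 625) = 38.47 °C.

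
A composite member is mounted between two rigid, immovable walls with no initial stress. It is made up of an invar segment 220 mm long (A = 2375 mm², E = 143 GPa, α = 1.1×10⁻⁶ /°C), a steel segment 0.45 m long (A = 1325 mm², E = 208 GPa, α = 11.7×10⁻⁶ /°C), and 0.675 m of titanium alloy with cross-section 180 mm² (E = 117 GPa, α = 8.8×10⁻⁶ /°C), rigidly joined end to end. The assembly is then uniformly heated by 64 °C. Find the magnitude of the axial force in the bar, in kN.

P ≈ 21.3 kN (compressive)

If the supports were absent, the total length change would be Σ αᵢΔT Lᵢ = 1.1×10⁻⁶×64×220 + 11.7×10⁻⁶×64×450 + 8.8×10⁻⁶×64×675 = 0.7326 mm.
Since the ends are fixed, an axial force P builds up, equal in every segment, with P · Σ Lᵢ/(AᵢEᵢ) = δ_free.
The series flexibility is Σ Lᵢ/(AᵢEᵢ) = 220/(2375×143×10³) + 450/(1325×208×10³) + 675/(180×117×10³) = 3.433×10⁻⁵ mm/N.
P = 0.7326 / 3.433×10⁻⁵ = 21340 N = 21.34 kN, compressive.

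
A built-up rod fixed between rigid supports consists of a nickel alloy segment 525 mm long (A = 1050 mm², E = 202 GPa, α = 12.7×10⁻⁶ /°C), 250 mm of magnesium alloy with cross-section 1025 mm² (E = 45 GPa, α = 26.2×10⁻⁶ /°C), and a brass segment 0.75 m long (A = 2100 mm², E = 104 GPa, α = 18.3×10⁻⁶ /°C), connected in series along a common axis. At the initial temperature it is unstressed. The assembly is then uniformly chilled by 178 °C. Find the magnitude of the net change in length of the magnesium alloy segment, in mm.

Free thermal contraction of the whole bar: Σ αᵢΔT Lᵢ = 12.7×10⁻⁶×178×525 + 26.2×10⁻⁶×178×250 + 18.3×10⁻⁶×178×750 = 4.796 mm.
The walls prevent any net length change, so an axial force P (same in every segment) develops. Compatibility: P · Σ Lᵢ/(AᵢEᵢ) = δ_free.
The series flexibility is Σ Lᵢ/(AᵢEᵢ) = 525/(1050×202×10³) + 250/(1025×45×10³) + 750/(2100×104×10³) = 1.133×10⁻⁵ mm/N.
So P = 4.796 / 1.133×10⁻⁵ = 423.3 kN, tensile.
For the magnesium alloy segment, free thermal change = 26.2×10⁻⁶×178×250 = 1.166 mm and elastic change from P = 423300×250/(1025×45×10³) = 2.294 mm; these oppose, so the net change is 1.13 mm (segment lengthens).

|ΔL| ≈ 1.13 mm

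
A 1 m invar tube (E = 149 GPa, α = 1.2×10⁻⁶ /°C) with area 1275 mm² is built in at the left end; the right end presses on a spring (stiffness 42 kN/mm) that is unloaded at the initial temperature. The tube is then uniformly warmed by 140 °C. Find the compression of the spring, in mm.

δ ≈ 0.138 mm

If the spring were absent the tube would lengthen by αΔT L = 1.2×10⁻⁶ × 140 × 1000 = 0.168 mm.
Let P be the compressive force at the spring. The tube shortens elastically by PL/(AE) and the spring compresses by P/k; together these equal δ_free.
So P = δ_free / [L/(AE) + 1/k] = 0.168 / [ 1000/(1275×149×10³) + 1/(42×10³) ].
P = 0.168 / 2.907×10⁻⁵ = 5778 N.
Spring compression = P/k = 5778/(42×10³) = 0.1376 mm.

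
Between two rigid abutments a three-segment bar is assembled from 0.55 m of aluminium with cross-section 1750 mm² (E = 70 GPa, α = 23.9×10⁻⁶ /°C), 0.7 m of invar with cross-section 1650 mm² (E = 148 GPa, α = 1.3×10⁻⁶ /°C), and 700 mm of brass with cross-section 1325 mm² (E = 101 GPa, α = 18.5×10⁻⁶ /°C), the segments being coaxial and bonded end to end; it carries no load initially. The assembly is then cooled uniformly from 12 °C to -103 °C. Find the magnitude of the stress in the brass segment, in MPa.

Free thermal contraction of the whole bar: Σ αᵢΔT Lᵢ = 23.9×10⁻⁶×115×550 + 1.3×10⁻⁶×115×700 + 18.5×10⁻⁶×115×700 = 3.106 mm.
The walls prevent any net length change, so an axial force P (same in every segment) develops. Compatibility: P · Σ Lᵢ/(AᵢEᵢ) = δ_free.
The series flexibility is Σ Lᵢ/(AᵢEᵢ) = 550/(1750×70×10³) + 700/(1650×148×10³) + 700/(1325×101×10³) = 1.259×10⁻⁵ mm/N.
P = 3.106 / 1.259×10⁻⁵ = 246700 N = 246.7 kN, tensile.
σ_{brass} = P / A = 246700 / 1325 = 186.2 MPa.

σ ≈ 186 MPa (tensile)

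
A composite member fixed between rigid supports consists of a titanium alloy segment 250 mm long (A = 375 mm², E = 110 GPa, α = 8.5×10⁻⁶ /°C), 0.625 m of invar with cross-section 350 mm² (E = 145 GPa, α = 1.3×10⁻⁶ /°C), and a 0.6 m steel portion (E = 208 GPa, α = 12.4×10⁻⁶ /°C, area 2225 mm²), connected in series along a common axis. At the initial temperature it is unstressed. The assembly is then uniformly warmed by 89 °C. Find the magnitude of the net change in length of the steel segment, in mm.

With the walls removed the bar would change length by δ_free = Σ αᵢΔT Lᵢ = 8.5×10⁻⁶×89×250 + 1.3×10⁻⁶×89×625 + 12.4×10⁻⁶×89×600 = 0.9236 mm.
The walls prevent any net length change, so an axial force P (same in every segment) develops. Compatibility: P · Σ Lᵢ/(AᵢEᵢ) = δ_free.
Σ Lᵢ/(AᵢEᵢ) = 250/(375×110×10³) + 625/(350×145×10³) + 600/(2225×208×10³) = 1.967×10⁻⁵ mm/N.
P = 0.9236 / 1.967×10⁻⁵ = 46950 N = 46.95 kN, compressive.
For the steel segment, free thermal change = 12.4×10⁻⁶×89×600 = 0.6622 mm and elastic change from P = 46950×600/(2225×208×10³) = 0.06087 mm; these oppose, so the net change is 0.601 mm (segment lengthens).

|ΔL| ≈ 0.601 mm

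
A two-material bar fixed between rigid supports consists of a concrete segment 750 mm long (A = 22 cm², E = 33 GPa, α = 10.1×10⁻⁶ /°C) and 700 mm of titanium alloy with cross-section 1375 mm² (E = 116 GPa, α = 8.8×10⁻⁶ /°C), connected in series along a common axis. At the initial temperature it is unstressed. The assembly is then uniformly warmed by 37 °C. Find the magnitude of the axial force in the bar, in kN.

P ≈ 34.5 kN (compressive)

With the walls removed the bar would change length by δ_free = Σ αᵢΔT Lᵢ = 10.1×10⁻⁶×37×750 + 8.8×10⁻⁶×37×700 = 0.5082 mm.
The rigid supports impose zero overall length change; the single axial force P common to all segments must satisfy P Σ Lᵢ/(AᵢEᵢ) = δ_free.
The series flexibility is Σ Lᵢ/(AᵢEᵢ) = 750/(2200×33×10³) + 700/(1375×116×10³) = 1.472×10⁻⁵ mm/N.
So P = 0.5082 / 1.472×10⁻⁵ = 34.53 kN, compressive.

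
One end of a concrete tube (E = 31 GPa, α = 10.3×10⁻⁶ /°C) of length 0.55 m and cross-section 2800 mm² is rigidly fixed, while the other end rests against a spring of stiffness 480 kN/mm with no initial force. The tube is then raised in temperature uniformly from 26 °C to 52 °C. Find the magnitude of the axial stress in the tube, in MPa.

The unrestrained thermal change is αΔT L = 10.3×10⁻⁶ × 26 × 550 = 0.1473 mm.
Let P be the compressive force at the spring. The tube shortens elastically by PL/(AE) and the spring compresses by P/k; together these equal δ_free.
P [ L/(AE) + 1/k ] = δ_free → P [ 550/(2800×31×10³) + 1/(480×10³) ] = 0.1473.
P = 0.1473 / 8.42×10⁻⁶ = 17490 N.
σ = P/A = 17490/2800 = 6.248 MPa.

σ ≈ 6.25 MPa (compressive)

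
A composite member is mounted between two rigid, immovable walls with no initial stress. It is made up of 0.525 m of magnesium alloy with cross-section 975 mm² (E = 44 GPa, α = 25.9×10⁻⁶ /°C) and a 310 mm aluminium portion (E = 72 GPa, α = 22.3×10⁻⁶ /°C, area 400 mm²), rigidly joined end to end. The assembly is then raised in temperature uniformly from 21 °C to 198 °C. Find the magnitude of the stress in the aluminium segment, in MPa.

σ ≈ 395 MPa (compressive)

Free thermal expansion of the whole bar: Σ αᵢΔT Lᵢ = 25.9×10⁻⁶×177×525 + 22.3×10⁻⁶×177×310 = 3.63 mm.
Since the ends are fixed, an axial force P builds up, equal in every segment, with P · Σ Lᵢ/(AᵢEᵢ) = δ_free.
Σ Lᵢ/(AᵢEᵢ) = 525/(975×44×10³) + 310/(400×72×10³) = 2.3×10⁻⁵ mm/N.
So P = 3.63 / 2.3×10⁻⁵ = 157.8 kN, compressive.
σ_{aluminium} = P / A = 157800 / 400 = 394.6 MPa.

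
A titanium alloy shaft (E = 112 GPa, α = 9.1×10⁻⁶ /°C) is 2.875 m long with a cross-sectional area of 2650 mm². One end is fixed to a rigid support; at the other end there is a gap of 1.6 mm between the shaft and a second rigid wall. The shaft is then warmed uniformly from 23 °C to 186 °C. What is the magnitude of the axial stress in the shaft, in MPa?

σ ≈ 104 MPa (compressive)

If the wall were absent the shaft would grow by αΔT L = 9.1×10⁻⁶ × 163 × 2875 = 4.264 mm.
The gap closes (δ_free > 1.6 mm) and the wall then resists a further 4.264 − 1.6 = 2.664 mm of expansion.
Compatibility: PL/(AE) = 2.664 mm, so σ = P/A = E × (2.664/2875) = 103.8 MPa.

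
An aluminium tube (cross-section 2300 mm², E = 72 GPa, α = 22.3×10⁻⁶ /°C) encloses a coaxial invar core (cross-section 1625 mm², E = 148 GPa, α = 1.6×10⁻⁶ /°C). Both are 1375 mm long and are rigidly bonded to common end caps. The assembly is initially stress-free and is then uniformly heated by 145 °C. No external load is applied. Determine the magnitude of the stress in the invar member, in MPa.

The aluminium has the larger α, so on heating it would change length more than the invar if both were free. The rigid plates force a common final length, so the aluminium is put into compression and the invar into tension, with equal and opposite forces P (no external load).
Setting the final lengths equal and cancelling L: (α₁ − α₂)ΔT = P/(A₁E₁) + P/(A₂E₂).
|α₁ − α₂|·ΔT = 20.7×10⁻⁶ × 145 = 0.003001.
1/(A₁E₁) + 1/(A₂E₂) = 1/(2300×72×10³) + 1/(1625×148×10³) = 1.02×10⁻⁸ N⁻¹.
P = 0.003001 / 1.02×10⁻⁸ = 294400 N = 294.4 kN.
σ_{invar} = P/A₂ = 294400/1625 = 181.1 MPa, tensile.

σ ≈ 181 MPa (tensile)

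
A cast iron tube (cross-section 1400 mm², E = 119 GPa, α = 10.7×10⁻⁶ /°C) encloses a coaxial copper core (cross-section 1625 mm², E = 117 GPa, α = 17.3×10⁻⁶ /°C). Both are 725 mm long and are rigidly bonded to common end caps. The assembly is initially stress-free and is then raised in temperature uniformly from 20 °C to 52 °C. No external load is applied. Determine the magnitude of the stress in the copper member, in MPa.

Both members must finish at the same length. With the larger α, the copper tends to over-expand; the plates restrain it, putting the copper in compression and the cast iron in tension. With no external load the two internal forces are equal and opposite, magnitude P.
Equating the net (thermal + elastic) strains gives |α₁ − α₂|·ΔT = P·[1/(A₁E₁) + 1/(A₂E₂)].
|α₁ − α₂|·ΔT = 6.6×10⁻⁶ × 32 = 0.0002112.
1/(A₁E₁) + 1/(A₂E₂) = 1/(1400×119×10³) + 1/(1625×117×10³) = 1.126×10⁻⁸ N⁻¹.
So P = 0.0002112 / 1.126×10⁻⁸ = 18.75 kN.
σ_{copper} = P/A₂ = 18750/1625 = 11.54 MPa, compressive.

σ ≈ 11.5 MPa (compressive)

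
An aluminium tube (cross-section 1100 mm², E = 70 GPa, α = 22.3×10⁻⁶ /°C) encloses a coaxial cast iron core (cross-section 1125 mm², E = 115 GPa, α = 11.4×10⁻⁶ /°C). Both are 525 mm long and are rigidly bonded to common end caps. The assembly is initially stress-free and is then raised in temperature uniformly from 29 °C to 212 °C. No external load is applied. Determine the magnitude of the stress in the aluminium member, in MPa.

Both members must finish at the same length. With the larger α, the aluminium tends to over-expand; the plates restrain it, putting the aluminium in compression and the cast iron in tension. With no external load the two internal forces are equal and opposite, magnitude P.
Setting the final lengths equal and cancelling L: (α₁ − α₂)ΔT = P/(A₁E₁) + P/(A₂E₂).
|α₁ − α₂|·ΔT = 10.9×10⁻⁶ × 183 = 0.001995.
1/(A₁E₁) + 1/(A₂E₂) = 1/(1100×70×10³) + 1/(1125×115×10³) = 2.072×10⁻⁸ N⁻¹.
P = 0.001995 / 2.072×10⁻⁸ = 96290 N = 96.29 kN.
σ_{aluminium} = P/A₁ = 96290/1100 = 87.53 MPa, compressive.

σ ≈ 87.5 MPa (compressive)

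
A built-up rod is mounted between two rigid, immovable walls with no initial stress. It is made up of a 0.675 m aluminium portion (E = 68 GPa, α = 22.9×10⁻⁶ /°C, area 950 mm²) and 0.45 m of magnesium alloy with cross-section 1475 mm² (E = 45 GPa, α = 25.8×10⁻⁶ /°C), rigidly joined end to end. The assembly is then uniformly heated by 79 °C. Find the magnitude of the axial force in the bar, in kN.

With the walls removed the bar would change length by δ_free = Σ αᵢΔT Lᵢ = 22.9×10⁻⁶×79×675 + 25.8×10⁻⁶×79×450 = 2.138 mm.
The rigid supports impose zero overall length change; the single axial force P common to all segments must satisfy P Σ Lᵢ/(AᵢEᵢ) = δ_free.
Σ Lᵢ/(AᵢEᵢ) = 675/(950×68×10³) + 450/(1475×45×10³) = 1.723×10⁻⁵ mm/N.
Hence P = δ_free / Σ(L/AE) = 2.138/1.723×10⁻⁵ = 124.1 kN (compressive).

P ≈ 124 kN (compressive)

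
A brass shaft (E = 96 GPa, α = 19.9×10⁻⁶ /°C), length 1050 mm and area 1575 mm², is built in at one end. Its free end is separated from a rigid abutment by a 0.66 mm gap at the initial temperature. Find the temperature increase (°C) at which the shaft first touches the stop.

The gap closes when αΔT L = 0.66 mm, since the shaft is still unstressed at that instant.
So ΔT = g/(αL) = 0.66/(19.9×10⁻⁶ × 1050) = 31.59 °C.

ΔT ≈ 31.6 °C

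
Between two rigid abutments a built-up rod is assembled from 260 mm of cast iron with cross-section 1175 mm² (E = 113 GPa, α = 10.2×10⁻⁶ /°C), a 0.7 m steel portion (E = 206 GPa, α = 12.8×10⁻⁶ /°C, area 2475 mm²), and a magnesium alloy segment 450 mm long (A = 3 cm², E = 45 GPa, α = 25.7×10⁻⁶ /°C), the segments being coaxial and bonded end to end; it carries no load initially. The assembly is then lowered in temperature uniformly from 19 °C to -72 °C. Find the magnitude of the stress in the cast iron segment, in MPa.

Free thermal contraction of the whole bar: Σ αᵢΔT Lᵢ = 10.2×10⁻⁶×91×260 + 12.8×10⁻⁶×91×700 + 25.7×10⁻⁶×91×450 = 2.109 mm.
The walls prevent any net length change, so an axial force P (same in every segment) develops. Compatibility: P · Σ Lᵢ/(AᵢEᵢ) = δ_free.
The series flexibility is Σ Lᵢ/(AᵢEᵢ) = 260/(1175×113×10³) + 700/(2475×206×10³) + 450/(300×45×10³) = 3.666×10⁻⁵ mm/N.
Hence P = δ_free / Σ(L/AE) = 2.109/3.666×10⁻⁵ = 57.52 kN (tensile).
σ_{cast iron} = P / A = 57520 / 1175 = 48.96 MPa.

σ ≈ 49 MPa (tensile)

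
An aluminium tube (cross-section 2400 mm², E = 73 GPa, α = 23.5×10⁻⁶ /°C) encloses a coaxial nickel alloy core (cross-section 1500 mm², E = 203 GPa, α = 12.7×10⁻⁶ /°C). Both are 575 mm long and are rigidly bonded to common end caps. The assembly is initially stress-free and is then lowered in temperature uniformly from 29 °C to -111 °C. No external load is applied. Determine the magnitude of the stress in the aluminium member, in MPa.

Both members must finish at the same length. With the larger α, the aluminium tends to over-contract; the plates restrain it, putting the aluminium in tension and the nickel alloy in compression. With no external load the two internal forces are equal and opposite, magnitude P.
Compatibility of the two members (thermal + elastic change equal): (α₁ − α₂)ΔT = P·[1/(A₁E₁) + 1/(A₂E₂)].
|α₁ − α₂|·ΔT = 10.8×10⁻⁶ × 140 = 0.001512.
1/(A₁E₁) + 1/(A₂E₂) = 1/(2400×73×10³) + 1/(1500×203×10³) = 8.992×10⁻⁹ N⁻¹.
So P = 0.001512 / 8.992×10⁻⁹ = 168.2 kN.
σ_{aluminium} = P/A₁ = 168200/2400 = 70.06 MPa, tensile.

σ ≈ 70.1 MPa (tensile)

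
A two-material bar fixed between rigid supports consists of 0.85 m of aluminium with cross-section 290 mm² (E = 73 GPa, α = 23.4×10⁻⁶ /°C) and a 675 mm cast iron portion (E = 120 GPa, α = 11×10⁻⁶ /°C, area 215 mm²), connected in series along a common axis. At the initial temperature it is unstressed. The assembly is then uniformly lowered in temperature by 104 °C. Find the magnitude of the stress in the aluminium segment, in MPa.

With the walls removed the bar would change length by δ_free = Σ αᵢΔT Lᵢ = 23.4×10⁻⁶×104×850 + 11×10⁻⁶×104×675 = 2.841 mm.
The rigid supports impose zero overall length change; the single axial force P common to all segments must satisfy P Σ Lᵢ/(AᵢEᵢ) = δ_free.
The series flexibility is Σ Lᵢ/(AᵢEᵢ) = 850/(290×73×10³) + 675/(215×120×10³) = 6.631×10⁻⁵ mm/N.
P = 2.841 / 6.631×10⁻⁵ = 42840 N = 42.84 kN, tensile.
σ_{aluminium} = P / A = 42840 / 290 = 147.7 MPa.

σ ≈ 148 MPa (tensile)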